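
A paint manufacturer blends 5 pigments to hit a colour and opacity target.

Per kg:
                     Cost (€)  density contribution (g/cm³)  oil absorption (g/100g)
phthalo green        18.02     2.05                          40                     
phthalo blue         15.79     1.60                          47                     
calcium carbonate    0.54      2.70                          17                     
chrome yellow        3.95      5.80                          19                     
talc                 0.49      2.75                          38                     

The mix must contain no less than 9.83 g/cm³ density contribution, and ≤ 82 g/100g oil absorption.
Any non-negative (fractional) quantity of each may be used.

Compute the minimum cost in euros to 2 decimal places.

Treat it as an LP. Let x1 = kg of phthalo green, x2 = kg of phthalo blue, x3 = kg of calcium carbonate, x4 = kg of chrome yellow, x5 = kg of talc.
Minimise 18.02x1 + 15.79x2 + 0.54x3 + 3.95x4 + 0.49x5 s.t.:
  2.05x1 + 1.6x2 + 2.7x3 + 5.8x4 + 2.75x5 ≥ 9.83   (density contribution)
  40x1 + 47x2 + 17x3 + 19x4 + 38x5 ≤ 82   (oil absorption)
  x1, x2, x3, x4, x5 ≥ 0.
The cheapest feasible vertex uses only calcium carbonate, talc; phthalo green, phthalo blue, chrome yellow are not used. The density contribution and oil absorption requirements are met with equality.
So calcium carbonate = 2.651 kg, talc = 0.9721 kg.
Hence cost = 0.54·2.651 + 0.49·0.9721 = €1.9079.

€1.91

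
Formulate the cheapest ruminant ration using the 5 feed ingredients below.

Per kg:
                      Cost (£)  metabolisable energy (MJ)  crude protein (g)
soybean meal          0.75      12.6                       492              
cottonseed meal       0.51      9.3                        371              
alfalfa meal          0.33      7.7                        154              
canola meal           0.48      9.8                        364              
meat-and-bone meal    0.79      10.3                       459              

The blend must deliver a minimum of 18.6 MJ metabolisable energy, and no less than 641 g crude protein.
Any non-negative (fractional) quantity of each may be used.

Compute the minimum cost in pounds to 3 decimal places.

£0.893

Treat it as an LP. Let x1 = kg of soybean meal, x2 = kg of cottonseed meal, x3 = kg of alfalfa meal, x4 = kg of canola meal, x5 = kg of meat-and-bone meal.
Minimize 0.75x1 + 0.51x2 + 0.33x3 + 0.48x4 + 0.79x5 with:
  12.6x1 + 9.3x2 + 7.7x3 + 9.8x4 + 10.3x5 ≥ 18.6   (metabolisable energy)
  492x1 + 371x2 + 154x3 + 364x4 + 459x5 ≥ 641   (crude protein)
  x1, x2, x3, x4, x5 ≥ 0.
The minimum-cost mix takes nothing from soybean meal, cottonseed meal, meat-and-bone meal — only alfalfa meal, canola meal. There the metabolisable energy and crude protein constraints are tight.
Optimal quantities: alfalfa meal = 0.3777 kg, canola meal = 1.601 kg.
Hence cost = 0.33·0.3777 + 0.48·1.601 = £0.89312.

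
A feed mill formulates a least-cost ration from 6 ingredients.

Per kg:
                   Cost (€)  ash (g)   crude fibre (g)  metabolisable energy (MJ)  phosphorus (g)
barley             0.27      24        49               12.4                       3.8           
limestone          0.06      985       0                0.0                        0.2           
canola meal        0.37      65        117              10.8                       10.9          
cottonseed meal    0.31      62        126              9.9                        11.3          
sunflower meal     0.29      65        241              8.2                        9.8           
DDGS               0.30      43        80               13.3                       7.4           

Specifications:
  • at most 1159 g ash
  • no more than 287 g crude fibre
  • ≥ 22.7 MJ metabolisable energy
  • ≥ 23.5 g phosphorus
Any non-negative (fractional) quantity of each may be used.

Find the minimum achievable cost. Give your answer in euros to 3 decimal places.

€0.675

Let x1 = kg of barley, x2 = kg of limestone, x3 = kg of canola meal, x4 = kg of cottonseed meal, x5 = kg of sunflower meal, x6 = kg of DDGS.
min 0.27x1 + 0.06x2 + 0.37x3 + 0.31x4 + 0.29x5 + 0.3x6 subject to:
  24x1 + 985x2 + 65x3 + 62x4 + 65x5 + 43x6 ≤ 1159   (ash)
  49x1 + 117x3 + 126x4 + 241x5 + 80x6 ≤ 287   (crude fibre)
  12.4x1 + 10.8x3 + 9.9x4 + 8.2x5 + 13.3x6 ≥ 22.7   (metabolisable energy)
  3.8x1 + 0.2x2 + 10.9x3 + 11.3x4 + 9.8x5 + 7.4x6 ≥ 23.5   (phosphorus)
  x1, x2, x3, x4, x5, x6 ≥ 0.
The cheapest feasible vertex uses only cottonseed meal, DDGS; barley, limestone, canola meal, sunflower meal are not used. There the metabolisable energy and phosphorus constraints are tight.
Solving gives x4 = 1.877, x6 = 0.3097.
Hence cost = 0.31·1.877 + 0.3·0.3097 = €0.67478.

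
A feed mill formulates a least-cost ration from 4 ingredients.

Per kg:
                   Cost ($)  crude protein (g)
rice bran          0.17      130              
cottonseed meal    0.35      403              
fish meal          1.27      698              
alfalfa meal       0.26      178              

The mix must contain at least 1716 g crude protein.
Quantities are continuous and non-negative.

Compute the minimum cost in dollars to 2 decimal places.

$1.49

Let x1 = kg of rice bran, x2 = kg of cottonseed meal, x3 = kg of fish meal, x4 = kg of alfalfa meal.
Minimize 0.17x1 + 0.35x2 + 1.27x3 + 0.26x4 subject to:
  130x1 + 403x2 + 698x3 + 178x4 ≥ 1716   (crude protein)
  x1, x2, x3, x4 ≥ 0.
The minimum-cost mix takes nothing from rice bran, fish meal, alfalfa meal — only cottonseed meal. Binding constraint: crude protein.
Optimal quantities: cottonseed meal = 4.258 kg.
Objective = 0.35·4.258 = 1.4903.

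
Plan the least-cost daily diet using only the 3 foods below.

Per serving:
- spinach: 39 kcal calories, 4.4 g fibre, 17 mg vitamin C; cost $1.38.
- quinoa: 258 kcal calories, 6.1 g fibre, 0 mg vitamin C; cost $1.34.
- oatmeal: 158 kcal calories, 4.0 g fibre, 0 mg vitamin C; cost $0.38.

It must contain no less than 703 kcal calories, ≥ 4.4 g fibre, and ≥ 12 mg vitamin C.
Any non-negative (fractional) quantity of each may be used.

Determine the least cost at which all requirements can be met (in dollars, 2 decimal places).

This is a linear program. Let x1 = servings of spinach, x2 = servings of quinoa, x3 = servings of oatmeal.
Minimise 1.38x1 + 1.34x2 + 0.38x3 subject to:
  39x1 + 258x2 + 158x3 ≥ 703   (calories)
  4.4x1 + 6.1x2 + 4x3 ≥ 4.4   (fibre)
  17x1 ≥ 12   (vitamin C)
  x1, x2, x3 ≥ 0.
The cheapest feasible vertex uses only spinach, oatmeal; quinoa is not used. There the calories and vitamin C constraints are tight.
That vertex is x1 = 0.7059, x3 = 4.275.
Total cost: 1.38·0.7059 + 0.38·4.275 = 2.5986.

$2.60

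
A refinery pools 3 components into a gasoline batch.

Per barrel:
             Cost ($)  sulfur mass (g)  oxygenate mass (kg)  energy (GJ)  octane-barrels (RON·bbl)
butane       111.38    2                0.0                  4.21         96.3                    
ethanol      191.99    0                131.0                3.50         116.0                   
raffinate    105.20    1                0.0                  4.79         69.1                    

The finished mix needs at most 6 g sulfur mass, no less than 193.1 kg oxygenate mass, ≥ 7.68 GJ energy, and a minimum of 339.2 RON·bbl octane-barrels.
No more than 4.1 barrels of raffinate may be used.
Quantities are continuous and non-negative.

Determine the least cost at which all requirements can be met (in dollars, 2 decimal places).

Let x1 = barrels of butane, x2 = barrels of ethanol, x3 = barrels of raffinate.
min 111.38x1 + 191.99x2 + 105.2x3 s.t.:
  2x1 + 1x3 ≤ 6   (sulfur mass)
  131x2 ≥ 193.1   (oxygenate mass)
  4.21x1 + 3.5x2 + 4.79x3 ≥ 7.68   (energy)
  96.3x1 + 116x2 + 69.1x3 ≥ 339.2   (octane-barrels)
  x3 ≤ 4.1
  x1, x2, x3 ≥ 0.
The optimal basis is {butane, ethanol}; raffinate drops out. The oxygenate mass and octane-barrels requirements are met with equality.
That vertex is x1 = 1.74674, x2 = 1.47405.
Objective = 111.38·1.74674 + 191.99·1.47405 = 477.5548.

$477.55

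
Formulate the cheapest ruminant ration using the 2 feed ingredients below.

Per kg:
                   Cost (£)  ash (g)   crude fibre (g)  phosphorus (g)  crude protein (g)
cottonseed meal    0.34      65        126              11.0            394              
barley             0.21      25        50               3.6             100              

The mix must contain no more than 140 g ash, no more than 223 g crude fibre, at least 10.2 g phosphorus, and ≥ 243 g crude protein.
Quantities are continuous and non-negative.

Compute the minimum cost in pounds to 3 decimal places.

Let x1 = kg of cottonseed meal, x2 = kg of barley.
Minimise 0.34x1 + 0.21x2 with:
  65x1 + 25x2 ≤ 140   (ash)
  126x1 + 50x2 ≤ 223   (crude fibre)
  11x1 + 3.6x2 ≥ 10.2   (phosphorus)
  394x1 + 100x2 ≥ 243   (crude protein)
  x1, x2 ≥ 0.
The cheapest feasible vertex uses only cottonseed meal; barley is not used. Binding constraint: phosphorus.
So cottonseed meal = 0.9273 kg.
Cost = 0.34·0.9273 = 0.31528.

£0.315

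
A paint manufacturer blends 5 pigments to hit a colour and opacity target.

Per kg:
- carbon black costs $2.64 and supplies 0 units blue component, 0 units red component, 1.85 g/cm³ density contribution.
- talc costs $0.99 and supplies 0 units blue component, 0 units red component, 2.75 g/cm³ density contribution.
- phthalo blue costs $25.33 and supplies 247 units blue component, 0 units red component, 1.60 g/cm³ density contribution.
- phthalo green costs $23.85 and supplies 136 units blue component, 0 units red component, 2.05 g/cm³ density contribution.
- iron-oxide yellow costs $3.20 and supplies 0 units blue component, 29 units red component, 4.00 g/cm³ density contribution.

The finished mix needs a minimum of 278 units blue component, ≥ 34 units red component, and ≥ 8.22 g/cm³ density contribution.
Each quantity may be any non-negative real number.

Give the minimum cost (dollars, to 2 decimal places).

$32.88

Let x1 = kg of carbon black, x2 = kg of talc, x3 = kg of phthalo blue, x4 = kg of phthalo green, x5 = kg of iron-oxide yellow.
Minimise 2.64x1 + 0.99x2 + 25.33x3 + 23.85x4 + 3.2x5 with:
  247x3 + 136x4 ≥ 278   (blue component)
  29x5 ≥ 34   (red component)
  1.85x1 + 2.75x2 + 1.6x3 + 2.05x4 + 4x5 ≥ 8.22   (density contribution)
  x1, x2, x3, x4, x5 ≥ 0.
The minimum-cost mix takes nothing from carbon black, phthalo green — only talc, phthalo blue, iron-oxide yellow. Binding constraints: blue component, red component, density contribution.
That vertex is x2 = 0.62892, x3 = 1.1255, x5 = 1.1724.
Hence cost = 0.99·0.62892 + 25.33·1.1255 + 3.2·1.1724 = $32.8832.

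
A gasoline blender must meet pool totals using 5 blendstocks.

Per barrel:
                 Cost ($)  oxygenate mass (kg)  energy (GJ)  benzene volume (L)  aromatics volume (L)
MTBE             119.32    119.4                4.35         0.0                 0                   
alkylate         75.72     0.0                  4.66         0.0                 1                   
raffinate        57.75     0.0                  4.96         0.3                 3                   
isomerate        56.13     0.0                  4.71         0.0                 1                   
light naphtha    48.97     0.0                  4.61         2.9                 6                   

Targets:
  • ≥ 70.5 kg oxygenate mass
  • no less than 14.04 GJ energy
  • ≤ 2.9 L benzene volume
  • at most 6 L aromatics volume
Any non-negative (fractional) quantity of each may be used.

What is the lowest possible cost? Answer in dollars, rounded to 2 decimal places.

$202.92

Let x1 = barrels of MTBE, x2 = barrels of alkylate, x3 = barrels of raffinate, x4 = barrels of isomerate, x5 = barrels of light naphtha.
min 119.32x1 + 75.72x2 + 57.75x3 + 56.13x4 + 48.97x5 subject to:
  119.4x1 ≥ 70.5   (oxygenate mass)
  4.35x1 + 4.66x2 + 4.96x3 + 4.71x4 + 4.61x5 ≥ 14.04   (energy)
  0.3x3 + 2.9x5 ≤ 2.9   (benzene volume)
  1x2 + 3x3 + 1x4 + 6x5 ≤ 6   (aromatics volume)
  x1, x2, x3, x4, x5 ≥ 0.
The minimum-cost mix takes nothing from alkylate, raffinate — only MTBE, isomerate, light naphtha. The oxygenate mass, energy, aromatics volume requirements are met with equality.
Optimal quantities: MTBE = 0.590452 barrels, isomerate = 1.74077 barrels, light naphtha = 0.709872 barrels.
Cost = 119.32·0.590452 + 56.13·1.74077 + 48.97·0.709872 = 202.9246.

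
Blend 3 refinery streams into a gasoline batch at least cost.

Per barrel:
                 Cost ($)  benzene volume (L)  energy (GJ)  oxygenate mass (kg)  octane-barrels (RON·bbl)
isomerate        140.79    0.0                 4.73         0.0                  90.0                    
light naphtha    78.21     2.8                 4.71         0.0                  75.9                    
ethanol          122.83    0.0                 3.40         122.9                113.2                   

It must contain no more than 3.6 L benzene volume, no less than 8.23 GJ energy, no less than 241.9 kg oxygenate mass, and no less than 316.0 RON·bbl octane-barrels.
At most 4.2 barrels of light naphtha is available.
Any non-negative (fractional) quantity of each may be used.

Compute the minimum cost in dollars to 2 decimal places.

Let x1 = barrels of isomerate, x2 = barrels of light naphtha, x3 = barrels of ethanol.
Minimise 140.79x1 + 78.21x2 + 122.83x3 subject to:
  2.8x2 ≤ 3.6   (benzene volume)
  4.73x1 + 4.71x2 + 3.4x3 ≥ 8.23   (energy)
  122.9x3 ≥ 241.9   (oxygenate mass)
  90x1 + 75.9x2 + 113.2x3 ≥ 316   (octane-barrels)
  x2 ≤ 4.2
  x1, x2, x3 ≥ 0.
At the optimum only light naphtha, ethanol are positive (isomerate = 0). The oxygenate mass and octane-barrels requirements are met with equality.
So light naphtha = 1.2278 barrels, ethanol = 1.9683 barrels.
Hence cost = 78.21·1.2278 + 122.83·1.9683 = $337.7925.

$337.79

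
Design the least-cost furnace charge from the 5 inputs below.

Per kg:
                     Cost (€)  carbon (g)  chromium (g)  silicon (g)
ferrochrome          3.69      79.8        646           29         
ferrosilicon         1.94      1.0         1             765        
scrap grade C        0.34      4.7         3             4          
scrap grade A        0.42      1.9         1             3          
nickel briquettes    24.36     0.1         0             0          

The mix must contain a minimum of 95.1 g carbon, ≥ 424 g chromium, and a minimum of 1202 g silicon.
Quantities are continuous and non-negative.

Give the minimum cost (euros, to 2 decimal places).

€7.29

Let x1 = kg of ferrochrome, x2 = kg of ferrosilicon, x3 = kg of scrap grade C, x4 = kg of scrap grade A, x5 = kg of nickel briquettes.
min 3.69x1 + 1.94x2 + 0.34x3 + 0.42x4 + 24.36x5 with:
  79.8x1 + 1x2 + 4.7x3 + 1.9x4 + 0.1x5 ≥ 95.1   (carbon)
  646x1 + 1x2 + 3x3 + 1x4 ≥ 424   (chromium)
  29x1 + 765x2 + 4x3 + 3x4 ≥ 1202   (silicon)
  x1, x2, x3, x4, x5 ≥ 0.
The minimum-cost mix takes nothing from scrap grade C, scrap grade A, nickel briquettes — only ferrochrome, ferrosilicon. There the carbon and silicon constraints are tight.
Optimal quantities: ferrochrome = 1.173 kg, ferrosilicon = 1.527 kg.
Hence cost = 3.69·1.173 + 1.94·1.527 = €7.2908.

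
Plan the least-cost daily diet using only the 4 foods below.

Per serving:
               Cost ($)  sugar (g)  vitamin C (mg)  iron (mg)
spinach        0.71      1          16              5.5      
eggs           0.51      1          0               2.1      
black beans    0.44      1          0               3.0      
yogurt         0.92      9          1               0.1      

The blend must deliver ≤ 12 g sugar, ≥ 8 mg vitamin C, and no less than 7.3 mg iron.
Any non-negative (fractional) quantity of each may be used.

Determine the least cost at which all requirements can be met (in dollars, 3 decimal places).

Let x1 = servings of spinach, x2 = servings of eggs, x3 = servings of black beans, x4 = servings of yogurt.
Minimize 0.71x1 + 0.51x2 + 0.44x3 + 0.92x4 subject to:
  1x1 + 1x2 + 1x3 + 9x4 ≤ 12   (sugar)
  16x1 + 1x4 ≥ 8   (vitamin C)
  5.5x1 + 2.1x2 + 3x3 + 0.1x4 ≥ 7.3   (iron)
  x1, x2, x3, x4 ≥ 0.
The cheapest feasible vertex uses only spinach; eggs, black beans, yogurt are not used. Binding constraint: iron.
Optimal quantities: spinach = 1.327 servings.
Total cost: 0.71·1.327 = 0.94217.

$0.942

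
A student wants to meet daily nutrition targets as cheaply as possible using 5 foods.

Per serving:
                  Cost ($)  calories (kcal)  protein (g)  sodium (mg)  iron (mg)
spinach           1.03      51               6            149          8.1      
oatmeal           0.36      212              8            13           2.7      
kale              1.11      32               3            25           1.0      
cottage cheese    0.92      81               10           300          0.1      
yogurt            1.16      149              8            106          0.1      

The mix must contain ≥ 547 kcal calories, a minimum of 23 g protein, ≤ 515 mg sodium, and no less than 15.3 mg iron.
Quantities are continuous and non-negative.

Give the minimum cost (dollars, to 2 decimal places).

Let x1 = servings of spinach, x2 = servings of oatmeal, x3 = servings of kale, x4 = servings of cottage cheese, x5 = servings of yogurt.
min 1.03x1 + 0.36x2 + 1.11x3 + 0.92x4 + 1.16x5 with:
  51x1 + 212x2 + 32x3 + 81x4 + 149x5 ≥ 547   (calories)
  6x1 + 8x2 + 3x3 + 10x4 + 8x5 ≥ 23   (protein)
  149x1 + 13x2 + 25x3 + 300x4 + 106x5 ≤ 515   (sodium)
  8.1x1 + 2.7x2 + 1x3 + 0.1x4 + 0.1x5 ≥ 15.3   (iron)
  x1, x2, x3, x4, x5 ≥ 0.
The optimal basis is {spinach, oatmeal}; kale, cottage cheese, yogurt drop out. There the calories and iron constraints are tight.
That vertex is x1 = 1.119, x2 = 2.311.
Objective = 1.03·1.119 + 0.36·2.311 = 1.9845.

$1.98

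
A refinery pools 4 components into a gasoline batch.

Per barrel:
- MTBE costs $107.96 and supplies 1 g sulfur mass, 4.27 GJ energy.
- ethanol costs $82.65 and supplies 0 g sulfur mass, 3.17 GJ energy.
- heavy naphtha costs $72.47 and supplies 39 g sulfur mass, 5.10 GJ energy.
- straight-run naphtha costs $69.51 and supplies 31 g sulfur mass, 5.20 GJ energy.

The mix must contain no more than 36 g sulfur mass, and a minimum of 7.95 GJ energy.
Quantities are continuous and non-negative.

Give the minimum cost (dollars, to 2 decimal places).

$129.98

Let x1 = barrels of MTBE, x2 = barrels of ethanol, x3 = barrels of heavy naphtha, x4 = barrels of straight-run naphtha.
Minimize 107.96x1 + 82.65x2 + 72.47x3 + 69.51x4 s.t.:
  1x1 + 39x3 + 31x4 ≤ 36   (sulfur mass)
  4.27x1 + 3.17x2 + 5.1x3 + 5.2x4 ≥ 7.95   (energy)
  x1, x2, x3, x4 ≥ 0.
At the optimum only MTBE, straight-run naphtha are positive (ethanol, heavy naphtha = 0). The sulfur mass and energy requirements are met with equality.
Optimal quantities: MTBE = 0.46591 barrels, straight-run naphtha = 1.1463 barrels.
Cost = 107.96·0.46591 + 69.51·1.1463 = 129.9790.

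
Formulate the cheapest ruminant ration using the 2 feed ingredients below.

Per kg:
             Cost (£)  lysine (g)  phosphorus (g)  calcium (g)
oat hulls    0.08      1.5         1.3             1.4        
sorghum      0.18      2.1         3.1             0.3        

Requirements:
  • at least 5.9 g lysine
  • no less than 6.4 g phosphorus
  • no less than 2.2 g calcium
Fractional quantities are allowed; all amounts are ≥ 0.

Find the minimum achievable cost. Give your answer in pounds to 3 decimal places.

Treat it as an LP. Let x1 = kg of oat hulls, x2 = kg of sorghum.
Minimize 0.08x1 + 0.18x2 s.t.:
  1.5x1 + 2.1x2 ≥ 5.9   (lysine)
  1.3x1 + 3.1x2 ≥ 6.4   (phosphorus)
  1.4x1 + 0.3x2 ≥ 2.2   (calcium)
  x1, x2 ≥ 0.
Both inputs are positive at the optimum. Binding constraints: lysine and phosphorus.
So oat hulls = 2.526 kg, sorghum = 1.005 kg.
Hence cost = 0.08·2.526 + 0.18·1.005 = £0.38298.

£0.383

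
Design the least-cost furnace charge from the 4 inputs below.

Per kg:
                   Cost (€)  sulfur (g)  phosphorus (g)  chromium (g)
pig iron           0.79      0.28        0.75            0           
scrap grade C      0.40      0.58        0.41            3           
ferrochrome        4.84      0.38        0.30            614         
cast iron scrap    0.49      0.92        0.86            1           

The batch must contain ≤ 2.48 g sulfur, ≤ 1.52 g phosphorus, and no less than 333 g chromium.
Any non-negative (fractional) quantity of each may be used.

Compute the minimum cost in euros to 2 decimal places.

Let x1 = kg of pig iron, x2 = kg of scrap grade C, x3 = kg of ferrochrome, x4 = kg of cast iron scrap.
Minimize 0.79x1 + 0.4x2 + 4.84x3 + 0.49x4 with:
  0.28x1 + 0.58x2 + 0.38x3 + 0.92x4 ≤ 2.48   (sulfur)
  0.75x1 + 0.41x2 + 0.3x3 + 0.86x4 ≤ 1.52   (phosphorus)
  3x2 + 614x3 + 1x4 ≥ 333   (chromium)
  x1, x2, x3, x4 ≥ 0.
The optimal basis is {ferrochrome}; pig iron, scrap grade C, cast iron scrap drop out. Binding constraint: chromium.
So ferrochrome = 0.5423 kg.
Objective = 4.84·0.5423 = 2.6247.

€2.62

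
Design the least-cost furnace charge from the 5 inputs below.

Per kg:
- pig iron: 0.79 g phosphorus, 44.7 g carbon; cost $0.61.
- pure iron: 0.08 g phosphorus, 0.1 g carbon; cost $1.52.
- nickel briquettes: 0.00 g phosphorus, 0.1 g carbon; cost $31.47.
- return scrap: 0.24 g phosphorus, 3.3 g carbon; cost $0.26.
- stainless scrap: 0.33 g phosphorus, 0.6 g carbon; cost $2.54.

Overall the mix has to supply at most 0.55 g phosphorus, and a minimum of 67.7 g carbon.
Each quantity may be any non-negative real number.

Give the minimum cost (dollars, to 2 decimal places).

Set it up as a linear program. Let x1 = kg of pig iron, x2 = kg of pure iron, x3 = kg of nickel briquettes, x4 = kg of return scrap, x5 = kg of stainless scrap.
min 0.61x1 + 1.52x2 + 31.47x3 + 0.26x4 + 2.54x5 subject to:
  0.79x1 + 0.08x2 + 0.24x4 + 0.33x5 ≤ 0.55   (phosphorus)
  44.7x1 + 0.1x2 + 0.1x3 + 3.3x4 + 0.6x5 ≥ 67.7   (carbon)
  x1, x2, x3, x4, x5 ≥ 0.
At the optimum only pig iron, nickel briquettes are positive (pure iron, return scrap, stainless scrap = 0). There the phosphorus and carbon constraints are tight.
Solving gives x1 = 0.6962025, x3 = 365.7975.
Objective = 0.61·0.6962025 + 31.47·365.7975 = 11512.0720.

$11512.07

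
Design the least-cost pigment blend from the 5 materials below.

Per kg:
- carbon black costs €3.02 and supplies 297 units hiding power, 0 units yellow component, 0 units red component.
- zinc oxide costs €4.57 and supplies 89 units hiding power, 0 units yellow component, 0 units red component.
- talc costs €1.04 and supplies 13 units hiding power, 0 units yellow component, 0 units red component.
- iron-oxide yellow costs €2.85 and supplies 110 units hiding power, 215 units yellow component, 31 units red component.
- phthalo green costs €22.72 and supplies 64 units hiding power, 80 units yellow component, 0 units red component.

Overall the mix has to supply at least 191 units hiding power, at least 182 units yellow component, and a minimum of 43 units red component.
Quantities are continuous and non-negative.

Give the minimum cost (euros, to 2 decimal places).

Let x1 = kg of carbon black, x2 = kg of zinc oxide, x3 = kg of talc, x4 = kg of iron-oxide yellow, x5 = kg of phthalo green.
Minimise 3.02x1 + 4.57x2 + 1.04x3 + 2.85x4 + 22.72x5 with:
  297x1 + 89x2 + 13x3 + 110x4 + 64x5 ≥ 191   (hiding power)
  215x4 + 80x5 ≥ 182   (yellow component)
  31x4 ≥ 43   (red component)
  x1, x2, x3, x4, x5 ≥ 0.
The minimum-cost mix takes nothing from zinc oxide, talc, phthalo green — only carbon black, iron-oxide yellow. There the hiding power and red component constraints are tight.
Solving gives x1 = 0.1294, x4 = 1.387.
Hence cost = 3.02·0.1294 + 2.85·1.387 = €4.3437.

€4.34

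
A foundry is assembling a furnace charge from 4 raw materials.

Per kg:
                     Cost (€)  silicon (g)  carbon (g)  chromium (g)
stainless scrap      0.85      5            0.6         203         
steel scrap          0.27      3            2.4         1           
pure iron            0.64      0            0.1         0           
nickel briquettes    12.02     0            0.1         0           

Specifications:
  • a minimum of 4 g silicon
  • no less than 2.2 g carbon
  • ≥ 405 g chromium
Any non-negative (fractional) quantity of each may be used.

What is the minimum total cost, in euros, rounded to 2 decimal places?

Let x1 = kg of stainless scrap, x2 = kg of steel scrap, x3 = kg of pure iron, x4 = kg of nickel briquettes.
min 0.85x1 + 0.27x2 + 0.64x3 + 12.02x4 subject to:
  5x1 + 3x2 ≥ 4   (silicon)
  0.6x1 + 2.4x2 + 0.1x3 + 0.1x4 ≥ 2.2   (carbon)
  203x1 + 1x2 ≥ 405   (chromium)
  x1, x2, x3, x4 ≥ 0.
The minimum-cost mix takes nothing from pure iron, nickel briquettes — only stainless scrap, steel scrap. The carbon and chromium requirements are met with equality.
Optimal quantities: stainless scrap = 1.993 kg, steel scrap = 0.4184 kg.
Total cost: 0.85·1.993 + 0.27·0.4184 = 1.8070.

€1.81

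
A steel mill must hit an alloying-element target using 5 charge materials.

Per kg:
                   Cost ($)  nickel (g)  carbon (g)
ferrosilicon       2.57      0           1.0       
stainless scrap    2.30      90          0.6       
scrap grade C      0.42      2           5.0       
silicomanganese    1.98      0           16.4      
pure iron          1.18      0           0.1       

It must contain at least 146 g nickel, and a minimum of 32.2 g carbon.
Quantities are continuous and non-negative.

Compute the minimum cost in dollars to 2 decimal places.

Set it up as a linear program. Let x1 = kg of ferrosilicon, x2 = kg of stainless scrap, x3 = kg of scrap grade C, x4 = kg of silicomanganese, x5 = kg of pure iron.
Minimise 2.57x1 + 2.3x2 + 0.42x3 + 1.98x4 + 1.18x5 with:
  90x2 + 2x3 ≥ 146   (nickel)
  1x1 + 0.6x2 + 5x3 + 16.4x4 + 0.1x5 ≥ 32.2   (carbon)
  x1, x2, x3, x4, x5 ≥ 0.
At the optimum only stainless scrap, scrap grade C are positive (ferrosilicon, silicomanganese, pure iron = 0). The nickel and carbon requirements are met with equality.
That vertex is x2 = 1.483, x3 = 6.262.
Total cost: 2.3·1.483 + 0.42·6.262 = 6.0409.

$6.04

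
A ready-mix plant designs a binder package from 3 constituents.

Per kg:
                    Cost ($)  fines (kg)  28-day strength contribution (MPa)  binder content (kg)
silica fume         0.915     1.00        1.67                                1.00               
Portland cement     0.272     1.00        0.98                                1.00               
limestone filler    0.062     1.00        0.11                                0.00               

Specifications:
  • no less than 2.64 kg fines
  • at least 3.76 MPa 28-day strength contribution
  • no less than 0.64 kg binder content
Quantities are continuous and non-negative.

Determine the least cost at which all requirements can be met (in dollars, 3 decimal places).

$1.044

Let x1 = kg of silica fume, x2 = kg of Portland cement, x3 = kg of limestone filler.
Minimise 0.915x1 + 0.272x2 + 0.062x3 s.t.:
  1x1 + 1x2 + 1x3 ≥ 2.64   (fines)
  1.67x1 + 0.98x2 + 0.11x3 ≥ 3.76   (28-day strength contribution)
  1x1 + 1x2 ≥ 0.64   (binder content)
  x1, x2, x3 ≥ 0.
The optimal basis is {Portland cement}; silica fume, limestone filler drop out. Binding constraint: 28-day strength contribution.
Optimal quantities: Portland cement = 3.837 kg.
Total cost: 0.272·3.837 = 1.04366.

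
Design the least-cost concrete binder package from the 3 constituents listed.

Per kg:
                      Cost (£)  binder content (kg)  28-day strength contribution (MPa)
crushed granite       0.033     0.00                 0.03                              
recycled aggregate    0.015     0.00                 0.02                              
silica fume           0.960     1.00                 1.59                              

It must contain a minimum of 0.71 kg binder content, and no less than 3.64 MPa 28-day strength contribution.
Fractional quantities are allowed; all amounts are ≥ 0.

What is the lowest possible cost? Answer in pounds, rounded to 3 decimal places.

Treat it as an LP. Let x1 = kg of crushed granite, x2 = kg of recycled aggregate, x3 = kg of silica fume.
Minimize 0.033x1 + 0.015x2 + 0.96x3 subject to:
  1x3 ≥ 0.71   (binder content)
  0.03x1 + 0.02x2 + 1.59x3 ≥ 3.64   (28-day strength contribution)
  x1, x2, x3 ≥ 0.
The cheapest feasible vertex uses only silica fume; crushed granite, recycled aggregate are not used. The 28-day strength contribution requirement is met with equality.
Optimal quantities: silica fume = 2.2893 kg.
Cost = 0.96·2.2893 = 2.19773.

£2.198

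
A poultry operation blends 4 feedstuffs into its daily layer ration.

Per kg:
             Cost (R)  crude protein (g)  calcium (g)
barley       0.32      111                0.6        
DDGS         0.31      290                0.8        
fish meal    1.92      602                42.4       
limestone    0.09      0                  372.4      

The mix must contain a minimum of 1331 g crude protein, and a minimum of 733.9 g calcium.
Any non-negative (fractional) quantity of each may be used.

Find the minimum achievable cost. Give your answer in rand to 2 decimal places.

Set it up as a linear program. Let x1 = kg of barley, x2 = kg of DDGS, x3 = kg of fish meal, x4 = kg of limestone.
Minimise 0.32x1 + 0.31x2 + 1.92x3 + 0.09x4 with:
  111x1 + 290x2 + 602x3 ≥ 1331   (crude protein)
  0.6x1 + 0.8x2 + 42.4x3 + 372.4x4 ≥ 733.9   (calcium)
  x1, x2, x3, x4 ≥ 0.
The cheapest feasible vertex uses only DDGS, limestone; barley, fish meal are not used. Binding constraints: crude protein and calcium.
Solving gives x2 = 4.59, x4 = 1.961.
Hence cost = 0.31·4.59 + 0.09·1.961 = R1.5994.

R1.60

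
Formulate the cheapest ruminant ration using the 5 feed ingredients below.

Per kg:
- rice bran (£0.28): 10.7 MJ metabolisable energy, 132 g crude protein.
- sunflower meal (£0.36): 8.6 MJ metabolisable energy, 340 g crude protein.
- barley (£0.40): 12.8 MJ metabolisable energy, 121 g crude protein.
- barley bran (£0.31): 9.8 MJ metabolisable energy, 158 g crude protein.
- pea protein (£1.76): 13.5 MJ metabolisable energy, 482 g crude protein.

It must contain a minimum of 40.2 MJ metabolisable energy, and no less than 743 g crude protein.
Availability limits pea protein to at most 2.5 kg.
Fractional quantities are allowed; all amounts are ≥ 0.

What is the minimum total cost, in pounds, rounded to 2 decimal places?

Treat it as an LP. Let x1 = kg of rice bran, x2 = kg of sunflower meal, x3 = kg of barley, x4 = kg of barley bran, x5 = kg of pea protein.
Minimize 0.28x1 + 0.36x2 + 0.4x3 + 0.31x4 + 1.76x5 subject to:
  10.7x1 + 8.6x2 + 12.8x3 + 9.8x4 + 13.5x5 ≥ 40.2   (metabolisable energy)
  132x1 + 340x2 + 121x3 + 158x4 + 482x5 ≥ 743   (crude protein)
  x5 ≤ 2.5
  x1, x2, x3, x4, x5 ≥ 0.
The optimal basis is {rice bran, sunflower meal}; barley, barley bran, pea protein drop out. Binding constraints: metabolisable energy and crude protein.
Optimal quantities: rice bran = 2.908 kg, sunflower meal = 1.056 kg.
Objective = 0.28·2.908 + 0.36·1.056 = 1.1944.

£1.19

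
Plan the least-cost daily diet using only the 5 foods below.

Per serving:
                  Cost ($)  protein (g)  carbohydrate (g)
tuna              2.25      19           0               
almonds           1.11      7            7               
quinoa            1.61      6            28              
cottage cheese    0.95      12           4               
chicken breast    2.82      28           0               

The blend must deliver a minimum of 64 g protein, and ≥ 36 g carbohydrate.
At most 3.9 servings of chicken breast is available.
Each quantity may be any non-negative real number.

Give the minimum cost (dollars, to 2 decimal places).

Let x1 = servings of tuna, x2 = servings of almonds, x3 = servings of quinoa, x4 = servings of cottage cheese, x5 = servings of chicken breast.
Minimize 2.25x1 + 1.11x2 + 1.61x3 + 0.95x4 + 2.82x5 s.t.:
  19x1 + 7x2 + 6x3 + 12x4 + 28x5 ≥ 64   (protein)
  7x2 + 28x3 + 4x4 ≥ 36   (carbohydrate)
  x5 ≤ 3.9
  x1, x2, x3, x4, x5 ≥ 0.
The cheapest feasible vertex uses only quinoa, cottage cheese; tuna, almonds, chicken breast are not used. There the protein and carbohydrate constraints are tight.
Solving gives x3 = 0.5641, x4 = 5.051.
Total cost: 1.61·0.5641 + 0.95·5.051 = 5.7067.

$5.71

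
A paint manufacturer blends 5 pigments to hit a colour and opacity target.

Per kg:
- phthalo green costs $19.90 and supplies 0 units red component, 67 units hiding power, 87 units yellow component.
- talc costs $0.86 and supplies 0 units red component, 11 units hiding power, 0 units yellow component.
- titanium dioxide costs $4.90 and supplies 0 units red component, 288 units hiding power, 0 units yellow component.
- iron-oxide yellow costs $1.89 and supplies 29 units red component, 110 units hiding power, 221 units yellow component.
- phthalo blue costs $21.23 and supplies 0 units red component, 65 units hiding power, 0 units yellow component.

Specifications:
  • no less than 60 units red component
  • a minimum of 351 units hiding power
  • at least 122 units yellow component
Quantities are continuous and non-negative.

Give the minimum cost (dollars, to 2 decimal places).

$6.01

This is a linear program. Let x1 = kg of phthalo green, x2 = kg of talc, x3 = kg of titanium dioxide, x4 = kg of iron-oxide yellow, x5 = kg of phthalo blue.
min 19.9x1 + 0.86x2 + 4.9x3 + 1.89x4 + 21.23x5 s.t.:
  29x4 ≥ 60   (red component)
  67x1 + 11x2 + 288x3 + 110x4 + 65x5 ≥ 351   (hiding power)
  87x1 + 221x4 ≥ 122   (yellow component)
  x1, x2, x3, x4, x5 ≥ 0.
The optimal basis is {titanium dioxide, iron-oxide yellow}; phthalo green, talc, phthalo blue drop out. The red component and hiding power requirements are met with equality.
Optimal quantities: titanium dioxide = 0.4285 kg, iron-oxide yellow = 2.069 kg.
Hence cost = 4.9·0.4285 + 1.89·2.069 = $6.0101.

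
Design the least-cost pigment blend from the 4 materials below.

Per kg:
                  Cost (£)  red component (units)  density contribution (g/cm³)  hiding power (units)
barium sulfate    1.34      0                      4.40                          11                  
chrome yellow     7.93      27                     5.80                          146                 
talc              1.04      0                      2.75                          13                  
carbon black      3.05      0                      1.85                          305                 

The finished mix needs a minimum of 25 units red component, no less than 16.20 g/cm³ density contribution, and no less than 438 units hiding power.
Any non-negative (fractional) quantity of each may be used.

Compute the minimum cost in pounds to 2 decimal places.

£12.92

Treat it as an LP. Let x1 = kg of barium sulfate, x2 = kg of chrome yellow, x3 = kg of talc, x4 = kg of carbon black.
Minimise 1.34x1 + 7.93x2 + 1.04x3 + 3.05x4 s.t.:
  27x2 ≥ 25   (red component)
  4.4x1 + 5.8x2 + 2.75x3 + 1.85x4 ≥ 16.2   (density contribution)
  11x1 + 146x2 + 13x3 + 305x4 ≥ 438   (hiding power)
  x1, x2, x3, x4 ≥ 0.
The optimal basis is {barium sulfate, chrome yellow, carbon black}; talc drops out. The red component, density contribution, hiding power requirements are met with equality.
That vertex is x1 = 2.075, x2 = 0.9259, x4 = 0.918.
Total cost: 1.34·2.075 + 7.93·0.9259 + 3.05·0.918 = 12.9228.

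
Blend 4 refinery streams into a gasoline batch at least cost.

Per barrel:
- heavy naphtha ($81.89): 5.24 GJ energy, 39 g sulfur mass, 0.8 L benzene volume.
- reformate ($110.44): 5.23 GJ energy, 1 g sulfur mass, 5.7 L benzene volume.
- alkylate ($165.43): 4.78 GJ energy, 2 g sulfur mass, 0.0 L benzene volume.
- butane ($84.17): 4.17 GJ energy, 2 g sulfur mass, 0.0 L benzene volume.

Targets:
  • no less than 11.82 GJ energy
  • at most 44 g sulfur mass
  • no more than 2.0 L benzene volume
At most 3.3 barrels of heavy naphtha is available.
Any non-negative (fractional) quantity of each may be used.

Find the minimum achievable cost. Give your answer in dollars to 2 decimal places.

$213.50

Let x1 = barrels of heavy naphtha, x2 = barrels of reformate, x3 = barrels of alkylate, x4 = barrels of butane.
Minimise 81.89x1 + 110.44x2 + 165.43x3 + 84.17x4 with:
  5.24x1 + 5.23x2 + 4.78x3 + 4.17x4 ≥ 11.82   (energy)
  39x1 + 1x2 + 2x3 + 2x4 ≤ 44   (sulfur mass)
  0.8x1 + 5.7x2 ≤ 2   (benzene volume)
  x1 ≤ 3.3
  x1, x2, x3, x4 ≥ 0.
The optimal basis is {heavy naphtha, butane}; reformate, alkylate drop out. Binding constraints: energy and sulfur mass.
That vertex is x1 = 1.051, x4 = 1.514.
Total cost: 81.89·1.051 + 84.17·1.514 = 213.4998.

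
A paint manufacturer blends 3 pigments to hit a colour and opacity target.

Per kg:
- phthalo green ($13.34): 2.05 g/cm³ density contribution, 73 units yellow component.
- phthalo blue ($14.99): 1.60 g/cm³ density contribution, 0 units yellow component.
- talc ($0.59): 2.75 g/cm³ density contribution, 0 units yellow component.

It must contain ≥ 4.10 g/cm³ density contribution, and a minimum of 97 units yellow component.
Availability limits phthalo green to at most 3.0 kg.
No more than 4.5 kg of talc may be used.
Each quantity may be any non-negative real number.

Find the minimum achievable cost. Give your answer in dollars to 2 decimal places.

Let x1 = kg of phthalo green, x2 = kg of phthalo blue, x3 = kg of talc.
Minimise 13.34x1 + 14.99x2 + 0.59x3 s.t.:
  2.05x1 + 1.6x2 + 2.75x3 ≥ 4.1   (density contribution)
  73x1 ≥ 97   (yellow component)
  x1 ≤ 3
  x3 ≤ 4.5
  x1, x2, x3 ≥ 0.
The cheapest feasible vertex uses only phthalo green, talc; phthalo blue is not used. Binding constraints: density contribution and yellow component.
Optimal quantities: phthalo green = 1.329 kg, talc = 0.5004 kg.
Total cost: 13.34·1.329 + 0.59·0.5004 = 18.0241.

$18.02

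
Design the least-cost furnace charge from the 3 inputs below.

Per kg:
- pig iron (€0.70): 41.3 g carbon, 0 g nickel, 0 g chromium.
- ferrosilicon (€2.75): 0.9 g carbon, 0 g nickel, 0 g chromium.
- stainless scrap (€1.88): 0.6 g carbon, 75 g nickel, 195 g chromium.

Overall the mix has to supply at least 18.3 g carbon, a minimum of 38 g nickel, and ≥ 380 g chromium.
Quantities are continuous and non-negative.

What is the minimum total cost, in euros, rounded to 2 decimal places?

Set it up as a linear program. Let x1 = kg of pig iron, x2 = kg of ferrosilicon, x3 = kg of stainless scrap.
Minimise 0.7x1 + 2.75x2 + 1.88x3 with:
  41.3x1 + 0.9x2 + 0.6x3 ≥ 18.3   (carbon)
  75x3 ≥ 38   (nickel)
  195x3 ≥ 380   (chromium)
  x1, x2, x3 ≥ 0.
At the optimum only pig iron, stainless scrap are positive (ferrosilicon = 0). Binding constraints: carbon and chromium.
Solving gives x1 = 0.4148, x3 = 1.949.
Objective = 0.7·0.4148 + 1.88·1.949 = 3.9545.

€3.95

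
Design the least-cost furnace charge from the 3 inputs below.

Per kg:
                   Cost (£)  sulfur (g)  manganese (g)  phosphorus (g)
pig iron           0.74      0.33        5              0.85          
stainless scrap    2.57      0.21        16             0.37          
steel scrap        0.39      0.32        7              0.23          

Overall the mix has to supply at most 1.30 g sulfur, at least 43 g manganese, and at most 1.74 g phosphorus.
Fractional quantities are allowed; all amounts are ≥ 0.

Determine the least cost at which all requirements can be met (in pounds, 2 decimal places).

£4.54

Set it up as a linear program. Let x1 = kg of pig iron, x2 = kg of stainless scrap, x3 = kg of steel scrap.
Minimize 0.74x1 + 2.57x2 + 0.39x3 s.t.:
  0.33x1 + 0.21x2 + 0.32x3 ≤ 1.3   (sulfur)
  5x1 + 16x2 + 7x3 ≥ 43   (manganese)
  0.85x1 + 0.37x2 + 0.23x3 ≤ 1.74   (phosphorus)
  x1, x2, x3 ≥ 0.
The cheapest feasible vertex uses only stainless scrap, steel scrap; pig iron is not used. The sulfur and manganese requirements are met with equality.
Optimal quantities: stainless scrap = 1.277 kg, steel scrap = 3.225 kg.
Cost = 2.57·1.277 + 0.39·3.225 = 4.5396.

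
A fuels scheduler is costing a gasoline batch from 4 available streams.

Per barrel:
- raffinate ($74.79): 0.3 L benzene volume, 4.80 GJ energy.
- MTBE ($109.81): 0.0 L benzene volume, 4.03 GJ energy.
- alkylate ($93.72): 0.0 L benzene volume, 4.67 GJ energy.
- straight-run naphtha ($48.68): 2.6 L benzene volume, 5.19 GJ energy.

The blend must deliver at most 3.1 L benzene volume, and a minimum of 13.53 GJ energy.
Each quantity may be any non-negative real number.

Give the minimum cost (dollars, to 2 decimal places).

Let x1 = barrels of raffinate, x2 = barrels of MTBE, x3 = barrels of alkylate, x4 = barrels of straight-run naphtha.
Minimize 74.79x1 + 109.81x2 + 93.72x3 + 48.68x4 with:
  0.3x1 + 2.6x4 ≤ 3.1   (benzene volume)
  4.8x1 + 4.03x2 + 4.67x3 + 5.19x4 ≥ 13.53   (energy)
  x1, x2, x3, x4 ≥ 0.
The minimum-cost mix takes nothing from MTBE, alkylate — only raffinate, straight-run naphtha. There the benzene volume and energy constraints are tight.
That vertex is x1 = 1.7476, x4 = 0.99066.
Objective = 74.79·1.7476 + 48.68·0.99066 = 178.9283.

$178.93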